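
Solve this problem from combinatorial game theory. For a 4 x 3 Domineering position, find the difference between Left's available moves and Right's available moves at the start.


Board is 4 x 3 (rows x cols).
Left (vertical) placements: (rows-1) * cols = 3 * 3 = 9
Right (horizontal) placements: rows * (cols-1) = 4 * 2 = 8
Advantage = Left - Right = 9 - 8 = 1

1


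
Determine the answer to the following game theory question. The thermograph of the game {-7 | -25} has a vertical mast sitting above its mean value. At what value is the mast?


Game = {-7 | -25}, a switch {a | b} with numbers a > b.
Its thermograph has left wall a - t and right wall b + t, which meet at t = (a - b)/2, where both equal (a + b)/2. So the mast (mean value) is at (a + b)/2.
Mean = (-7 + (-25))/2 = -32/2 = -16

-16


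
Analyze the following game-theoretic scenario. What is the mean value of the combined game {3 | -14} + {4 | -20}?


G1 = {3 | -14}, G2 = {4 | -20}
Each is a switch {a | b} with numbers a > b; its mean value is (a + b)/2, and mean value is additive over game sums: m(G1 + G2) = m(G1) + m(G2).
Mean of G1 = (3 + (-14))/2 = -11/2 = -11/2
Mean of G2 = (4 + (-20))/2 = -16/2 = -8
Mean of G1 + G2 = -11/2 + -8 = -27/2

-27/2


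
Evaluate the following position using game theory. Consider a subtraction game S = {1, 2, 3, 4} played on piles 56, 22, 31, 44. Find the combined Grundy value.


Subtraction set: {1, 2, 3, 4}
For this subtraction set, G(n) = n mod 5 (period = max + 1 = 5).
Pile 1 (size 56): G(56) = 56 mod 5 = 1
Pile 2 (size 22): G(22) = 22 mod 5 = 2
Pile 3 (size 31): G(31) = 31 mod 5 = 1
Pile 4 (size 44): G(44) = 44 mod 5 = 4
Total Grundy value = XOR of all: 1 XOR 2 XOR 1 XOR 4 = 6

6


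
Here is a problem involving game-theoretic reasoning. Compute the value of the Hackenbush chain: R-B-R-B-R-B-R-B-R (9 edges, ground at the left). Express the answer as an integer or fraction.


Edges (from ground): R-B-R-B-R-B-R-B-R
By Berlekamp's sign-expansion rule, a Blue-Red Hackenbush stalk has the value of the surreal number whose sign sequence is the edge sequence with B -> + and R -> -.
Sign sequence: -+-+-+-+-
Trace the sign expansion in the surreal number tree, starting from 0:
Edge 1: R (sign -) -> bounds (-inf, 0), value = -1
Edge 2: B (sign +) -> bounds (-1, 0), value = -1/2
Edge 3: R (sign -) -> bounds (-1, -1/2), value = -3/4
Edge 4: B (sign +) -> bounds (-3/4, -1/2), value = -5/8
Edge 5: R (sign -) -> bounds (-3/4, -5/8), value = -11/16
Edge 6: B (sign +) -> bounds (-11/16, -5/8), value = -21/32
Edge 7: R (sign -) -> bounds (-11/16, -21/32), value = -43/64
Edge 8: B (sign +) -> bounds (-43/64, -21/32), value = -85/128
Edge 9: R (sign -) -> bounds (-43/64, -85/128), value = -171/256
Game value = -171/256

-171/256


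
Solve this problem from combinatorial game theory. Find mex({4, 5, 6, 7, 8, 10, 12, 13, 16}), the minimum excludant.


Set = {4, 5, 6, 7, 8, 10, 12, 13, 16}
0 is NOT in the set. This is the mex.
mex = 0

0


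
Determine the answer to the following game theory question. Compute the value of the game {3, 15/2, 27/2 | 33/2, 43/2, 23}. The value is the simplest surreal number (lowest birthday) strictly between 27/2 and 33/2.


Left options: {3, 15/2, 27/2}, max = 27/2
Right options: {33/2, 43/2, 23}, min = 33/2
All options are numbers and max(Left) < min(Right), so by the simplicity theorem the value is the simplest (earliest-born) number strictly between 27/2 and 33/2.
Integers 14 through 16 all lie strictly between 27/2 and 33/2.
Among integers, the simplest (lowest birthday = smallest |n|; 0 is born on day 0, +-n on day n) is 14.
No non-integer in the interval can be simpler: if x is a non-integer in the interval, then floor(x) or ceil(x) also lies in the interval (the interval contains an integer), and both are proper prefixes of x's sign expansion, i.e. born earlier. So the game value is 14.
Game value = 14

14


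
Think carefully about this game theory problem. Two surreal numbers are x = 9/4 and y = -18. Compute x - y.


x = 9/4, y = -18
Converting to common denominator: 4
x = 9/4, y = -72/4
x - y = 9/4 - -18 = 81/4

81/4


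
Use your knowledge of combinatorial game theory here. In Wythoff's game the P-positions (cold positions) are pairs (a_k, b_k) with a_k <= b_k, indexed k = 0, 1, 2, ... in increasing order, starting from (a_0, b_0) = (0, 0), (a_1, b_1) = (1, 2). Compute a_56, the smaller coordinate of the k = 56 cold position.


By Wythoff's theorem, a_k = floor(k * phi) and b_k = floor(k * phi^2) = a_k + k, where phi = (1 + sqrt(5))/2 is the golden ratio.
phi = (1 + sqrt(5))/2 = 1.618034
k = 56
k * phi = 56 * 1.618034 = 90.609903
a_56 = floor(k * phi) = 90

90


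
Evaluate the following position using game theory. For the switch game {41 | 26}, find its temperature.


The game is {41 | 26}, a switch {a | b} with numbers a > b.
Cooling {a | b} by t gives {a - t | b + t}, which stops being hot when a - t = b + t, i.e. at t = (a - b)/2. So the temperature of a switch is (a - b)/2.
Temperature = (Left option - Right option) / 2
= (41 - (26)) / 2
= 15 / 2
= 15/2

15/2


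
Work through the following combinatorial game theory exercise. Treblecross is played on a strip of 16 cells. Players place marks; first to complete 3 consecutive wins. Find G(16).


Treblecross: place X on empty cells; 3-in-a-row wins.
Playing within two cells of an existing X lets the opponent win at once, so sensible play treats the cells i-2..i+2 around each X as dead. The player left with no safe cell loses, so this is a normal-play take-away game on strips of safe cells.
Placing X at cell i (0-indexed) of a strip of k safe cells leaves independent strips of sizes max(0, i-2) and max(0, k-i-3). Hence G(k) = mex{ G(max(0,i-2)) XOR G(max(0,k-i-3)) : 0 <= i < k }, with G(0) = 0.
G(1): splits (0,0):0^0=0 -> mex({0}) = 1
G(2): splits (0,0):0^0=0 -> mex({0}) = 1
G(3): splits (0,0):0^0=0 -> mex({0}) = 1
G(4): splits (0,1):0^1=1 (0,0):0^0=0 -> mex({0, 1}) = 2
G(5): splits (0,2):0^1=1 (0,1):0^1=1 (0,0):0^0=0 -> mex({0, 1}) = 2
G(6) = mex({1}) = 0
G(7) = mex({0, 1, 2}) = 3
G(8) = mex({0, 1, 2}) = 3
G(9) = mex({0, 2}) = 1
G(10) = mex({0, 2, 3}) = 1
G(11) = mex({0, 3}) = 1
G(12) = mex({1, 3}) = 0
G(13) = mex({0, 1, 2, 3}) = 4
G(14) = mex({0, 1, 2}) = 3
G(15) = mex({0, 1, 2}) = 3
G(16) = mex({0, 1, 2, 4}) = 3
Therefore G(16) = 3.

3


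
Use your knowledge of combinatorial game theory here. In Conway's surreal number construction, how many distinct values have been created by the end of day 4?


Day 0: {|} = 0 is born. Count = 1.
Day n: the number of surreal numbers born by day n is 2^(n+1) - 1.
By day 0: 2^1 - 1 = 1
By day 1: 2^2 - 1 = 3
By day 2: 2^3 - 1 = 7
By day 3: 2^4 - 1 = 15
By day 4: 2^5 - 1 = 31
By day 4: 31 surreal numbers.

31


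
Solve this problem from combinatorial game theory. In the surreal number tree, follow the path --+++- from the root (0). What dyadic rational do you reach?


Sign expansion: --+++-
Rule: track bounds (lo, hi), initially (-inf, +inf). On '+', the current value becomes lo and we move to the simplest number in (value, hi): value + 1 if hi = +inf, otherwise the midpoint (value + hi)/2. On '-', the current value becomes hi and we move to value - 1 if lo = -inf, otherwise the midpoint (lo + value)/2.
Start at 0.
Step 1: sign = -, move left. Bounds: (-inf, 0). Value = -1
Step 2: sign = -, move left. Bounds: (-inf, -1). Value = -2
Step 3: sign = +, move right. Bounds: (-2, -1). Value = -3/2
Step 4: sign = +, move right. Bounds: (-3/2, -1). Value = -5/4
Step 5: sign = +, move right. Bounds: (-5/4, -1). Value = -9/8
Step 6: sign = -, move left. Bounds: (-5/4, -9/8). Value = -19/16
The surreal number with sign expansion --+++- is -19/16.

-19/16


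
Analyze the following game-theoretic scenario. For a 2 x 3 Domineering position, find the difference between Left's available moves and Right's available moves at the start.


Board is 2 x 3 (rows x cols).
Left (vertical) placements: (rows-1) * cols = 1 * 3 = 3
Right (horizontal) placements: rows * (cols-1) = 2 * 2 = 4
Advantage = Left - Right = 3 - 4 = -1

-1


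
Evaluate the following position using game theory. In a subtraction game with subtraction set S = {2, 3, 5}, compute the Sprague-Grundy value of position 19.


The subtraction set is S = {2, 3, 5}.
G(k) = mex{ G(k - s) : s in S, s <= k }. We compute iteratively: G(0) = 0.
G(1) = mex({}) = 0
G(2) = mex({0}) = 1
G(3) = mex({0}) = 1
G(4) = mex({0, 1}) = 2
G(5) = mex({0, 1}) = 2
G(6) = mex({0, 1, 2}) = 3
G(7) = mex({1, 2}) = 0
G(8) = mex({1, 2, 3}) = 0
G(9) = mex({0, 2, 3}) = 1
G(10) = mex({0, 2}) = 1
G(11) = mex({0, 1, 3}) = 2
Observe that G(7)..G(11) = 0, 0, 1, 1, 2 repeats G(0)..G(4) = 0, 0, 1, 1, 2.
For k >= max(S) = 5, G(k) is determined by the previous 5 values G(k-5)..G(k-1); a window of 5 consecutive values has recurred shifted by 7, so by induction G(k + 7) = G(k) for all k >= 0: the sequence is periodic from the start with period 7.
One period: G(0..6) = 0, 0, 1, 1, 2, 2, 3.
19 mod 7 = 5, so G(19) = G(5) = 2.

2


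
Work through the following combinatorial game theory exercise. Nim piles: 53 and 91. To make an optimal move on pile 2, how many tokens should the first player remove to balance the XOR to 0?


Piles: 53 and 91
Current XOR: 53 XOR 91 = 110 (non-zero, so this is an N-position).
To make the XOR zero, we need to find a move that balances the piles.
For pile 2 (size 91): target = 91 XOR 110 = 53
We reduce pile 2 from 91 to 53.
Tokens removed: 91 - 53 = 38
Verification: 53 XOR 53 = 0

38


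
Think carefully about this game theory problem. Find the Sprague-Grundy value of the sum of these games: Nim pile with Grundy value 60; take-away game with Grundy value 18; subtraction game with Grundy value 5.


By the Sprague-Grundy theorem, the Grundy value of a sum of games is the XOR of individual Grundy values.
Nim pile: Grundy value = 60. Running XOR: 0 XOR 60 = 60
take-away game: Grundy value = 18. Running XOR: 60 XOR 18 = 46
subtraction game: Grundy value = 5. Running XOR: 46 XOR 5 = 43
The combined Grundy value is 43.

43


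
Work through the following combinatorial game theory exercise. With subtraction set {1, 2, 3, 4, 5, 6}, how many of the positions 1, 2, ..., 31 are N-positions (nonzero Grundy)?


Subtraction set S = {1, 2, 3, 4, 5, 6}, so G(n) = n mod 7.
G(n) = 0 when n is a multiple of 7.
Multiples of 7 in [1, 31]: 4
N-positions (nonzero Grundy) = 31 - 4 = 27

27


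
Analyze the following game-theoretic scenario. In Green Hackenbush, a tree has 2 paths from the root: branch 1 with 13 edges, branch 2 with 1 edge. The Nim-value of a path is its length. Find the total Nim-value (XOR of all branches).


The tree has 2 branches from the ground vertex.
In Green Hackenbush, the Nim-value of a simple path of length k is k.
Branch 1: length 13, Nim-value = 13
Branch 2: length 1, Nim-value = 1
Total Nim-value = XOR of all branch values:
0 XOR 13 = 13
13 XOR 1 = 12
Nim-value of the tree = 12

12


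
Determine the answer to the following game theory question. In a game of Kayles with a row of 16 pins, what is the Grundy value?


Kayles: a move removes 1 or 2 adjacent pins from a contiguous row.
Removing pins from a row of k leaves two independent rows (a, b) with a + b = k - 1 (one pin) or a + b = k - 2 (two pins); an end removal gives a = 0.
By Sprague-Grundy, G(k) = mex{ G(a) XOR G(b) } over all these splits. G(0) = 0.
G(1): splits (0,0):0^0=0 -> mex({0}) = 1
G(2): splits (0,1):0^1=1 (0,0):0^0=0 -> mex({0, 1}) = 2
G(3): splits (0,2):0^2=2 (1,1):1^1=0 (0,1):0^1=1 -> mex({0, 1, 2}) = 3
G(4): splits (0,3):0^3=3 (1,2):1^2=3 (0,2):0^2=2 (1,1):1^1=0 -> mex({0, 2, 3}) = 1
G(5): splits (0,4):0^1=1 (1,3):1^3=2 (2,2):2^2=0 (0,3):0^3=3 (1,2):1^2=3 -> mex({0, 1, 2, 3}) = 4
G(6) = mex({0, 1, 2, 4}) = 3
G(7) = mex({0, 1, 3, 4, 5}) = 2
G(8) = mex({0, 2, 3, 5, 6}) = 1
G(9) = mex({0, 1, 2, 3, 6, 7}) = 4
G(10) = mex({0, 1, 3, 4, 5, 7}) = 2
G(11) = mex({0, 1, 2, 3, 4, 5}) = 6
G(12) = mex({0, 1, 2, 3, 5, 6, 7}) = 4
G(13) = mex({0, 2, 3, 4, 6, 7}) = 1
G(14) = mex({0, 1, 4, 5, 6, 7}) = 2
G(15) = mex({0, 1, 2, 3, 4, 5, 6}) = 7
G(16) = mex({0, 2, 3, 5, 6, 7}) = 1
Therefore G(16) = 1.

1


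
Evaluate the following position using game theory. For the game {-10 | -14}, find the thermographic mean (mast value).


Game = {-10 | -14}, a switch {a | b} with numbers a > b.
Its thermograph has left wall a - t and right wall b + t, which meet at t = (a - b)/2, where both equal (a + b)/2. So the mast (mean value) is at (a + b)/2.
Mean = (-10 + (-14))/2 = -24/2 = -12

-12


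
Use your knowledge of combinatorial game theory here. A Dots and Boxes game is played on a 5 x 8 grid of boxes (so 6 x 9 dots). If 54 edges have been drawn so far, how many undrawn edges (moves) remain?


Grid: 5 x 8 boxes, i.e. 6 rows and 9 columns of dots.
Horizontal edges: (rows + 1) * cols = 6 * 8 = 48
Vertical edges: rows * (cols + 1) = 5 * 9 = 45
Total edges: 48 + 45 = 93
Edges drawn: 54
Remaining: 93 - 54 = 39

39


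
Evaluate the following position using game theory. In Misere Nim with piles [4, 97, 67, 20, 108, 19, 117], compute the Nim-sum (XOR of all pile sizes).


We need the XOR (exclusive or) of all pile sizes.
After XOR-ing pile 1 (size 4): 0 XOR 4 = 4
After XOR-ing pile 2 (size 97): 4 XOR 97 = 101
After XOR-ing pile 3 (size 67): 101 XOR 67 = 38
After XOR-ing pile 4 (size 20): 38 XOR 20 = 50
After XOR-ing pile 5 (size 108): 50 XOR 108 = 94
After XOR-ing pile 6 (size 19): 94 XOR 19 = 77
After XOR-ing pile 7 (size 117): 77 XOR 117 = 56
The Nim-value of this position is 56.

56


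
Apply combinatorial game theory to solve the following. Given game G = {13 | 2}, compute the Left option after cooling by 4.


Original game: {13 | 2} (a switch {a | b} with a > b).
Cooling by t (for t below the temperature (a - b)/2 = 11/2) taxes each move by t: {a | b} cooled by t is {a - t | b + t}.
Cooling amount: t = 4
Cooled Left option: 13 - 4 = 9
Cooled Right option: 2 + 4 = 6
Cooled game: {9 | 6}
Left option = 9

9


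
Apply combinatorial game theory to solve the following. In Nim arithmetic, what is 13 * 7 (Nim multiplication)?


Nim multiplication is bilinear over XOR: (u XOR v) * w = (u*w) XOR (v*w).
So we split each operand into its bit components and XOR the pairwise Nim products.
13 = 1 + 4 + 8 (as XOR of powers of 2).
7 = 1 + 2 + 4 (as XOR of powers of 2).
Using the standard Nim-product table on single bits:
  2*2 = 3,   2*4 = 8,   2*8 = 12,
  4*4 = 6,   4*8 = 11,  8*8 = 13,
and  1*x = x (identity), k*l = l*k (commutative).
Pairwise Nim products:
  1 * 1 = 1
  1 * 2 = 2
  1 * 4 = 4
  4 * 1 = 4
  4 * 2 = 8
  4 * 4 = 6
  8 * 1 = 8
  8 * 2 = 12
  8 * 4 = 11
XOR them: 1 XOR 2 XOR 4 XOR 4 XOR 8 XOR 6 XOR 8 XOR 12 XOR 11 = 2.
Result: 13 * 7 = 2 (in Nim).

2


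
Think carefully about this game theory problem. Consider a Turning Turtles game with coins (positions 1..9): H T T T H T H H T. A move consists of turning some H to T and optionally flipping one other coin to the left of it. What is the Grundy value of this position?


Coins: H T T T H T H H T
Key fact: a single head at position k behaves exactly like a Nim heap of size k (turning it to T and optionally flipping a coin at j < k corresponds to moving the heap from k to j, or to 0), and heads combine as a disjunctive sum (two heads at the same place would cancel, matching j XOR j = 0). So the Nim-value is the XOR of the 1-indexed positions of the heads.
Face-up positions (1-indexed): [1, 5, 7, 8]
XOR 0 with 1: 0 XOR 1 = 1
XOR 1 with 5: 1 XOR 5 = 4
XOR 4 with 7: 4 XOR 7 = 3
XOR 3 with 8: 3 XOR 8 = 11
Nim-value = 11

11


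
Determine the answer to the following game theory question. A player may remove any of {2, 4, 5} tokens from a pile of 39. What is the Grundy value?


The subtraction set is S = {2, 4, 5}.
G(k) = mex{ G(k - s) : s in S, s <= k }. We compute iteratively: G(0) = 0.
G(1) = mex({}) = 0
G(2) = mex({0}) = 1
G(3) = mex({0}) = 1
G(4) = mex({0, 1}) = 2
G(5) = mex({0, 1}) = 2
G(6) = mex({0, 1, 2}) = 3
G(7) = mex({1, 2}) = 0
G(8) = mex({1, 2, 3}) = 0
G(9) = mex({0, 2}) = 1
G(10) = mex({0, 2, 3}) = 1
G(11) = mex({0, 1, 3}) = 2
Observe that G(7)..G(11) = 0, 0, 1, 1, 2 repeats G(0)..G(4) = 0, 0, 1, 1, 2.
For k >= max(S) = 5, G(k) is determined by the previous 5 values G(k-5)..G(k-1); a window of 5 consecutive values has recurred shifted by 7, so by induction G(k + 7) = G(k) for all k >= 0: the sequence is periodic from the start with period 7.
One period: G(0..6) = 0, 0, 1, 1, 2, 2, 3.
39 mod 7 = 4, so G(39) = G(4) = 2.

2


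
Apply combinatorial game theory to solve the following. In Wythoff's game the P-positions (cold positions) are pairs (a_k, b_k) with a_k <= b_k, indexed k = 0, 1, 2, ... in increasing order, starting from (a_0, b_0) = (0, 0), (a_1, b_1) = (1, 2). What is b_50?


By Wythoff's theorem, a_k = floor(k * phi) and b_k = floor(k * phi^2) = a_k + k, where phi = (1 + sqrt(5))/2 is the golden ratio.
phi = (1 + sqrt(5))/2 = 1.618034
phi^2 = phi + 1 = 2.618034
k = 50
k * phi^2 = 50 * 2.618034 = 130.901699
b_50 = floor(k * phi^2) = 130 (check: a_50 + k = 80 + 50 = 130)

130


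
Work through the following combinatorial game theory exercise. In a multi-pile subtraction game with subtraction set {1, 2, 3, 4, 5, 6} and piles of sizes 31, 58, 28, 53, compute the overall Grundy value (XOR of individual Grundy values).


Subtraction set: {1, 2, 3, 4, 5, 6}
For this subtraction set, G(n) = n mod 7 (period = max + 1 = 7).
Pile 1 (size 31): G(31) = 31 mod 7 = 3
Pile 2 (size 58): G(58) = 58 mod 7 = 2
Pile 3 (size 28): G(28) = 28 mod 7 = 0
Pile 4 (size 53): G(53) = 53 mod 7 = 4
Total Grundy value = XOR of all: 3 XOR 2 XOR 0 XOR 4 = 5

5


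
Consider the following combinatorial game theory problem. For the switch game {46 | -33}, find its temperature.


The game is {46 | -33}, a switch {a | b} with numbers a > b.
Cooling {a | b} by t gives {a - t | b + t}, which stops being hot when a - t = b + t, i.e. at t = (a - b)/2. So the temperature of a switch is (a - b)/2.
Temperature = (Left option - Right option) / 2
= (46 - (-33)) / 2
= 79 / 2
= 79/2

79/2


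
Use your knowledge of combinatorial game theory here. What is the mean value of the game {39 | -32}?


Game = {39 | -32}, a switch {a | b} with numbers a > b.
Its thermograph has left wall a - t and right wall b + t, which meet at t = (a - b)/2, where both equal (a + b)/2. So the mast (mean value) is at (a + b)/2.
Mean = (39 + (-32))/2 = 7/2 = 7/2

7/2


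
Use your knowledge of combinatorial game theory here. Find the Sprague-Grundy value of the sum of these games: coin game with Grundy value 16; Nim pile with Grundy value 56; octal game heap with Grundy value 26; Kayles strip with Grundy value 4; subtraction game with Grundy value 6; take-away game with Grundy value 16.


By the Sprague-Grundy theorem, the Grundy value of a sum of games is the XOR of individual Grundy values.
coin game: Grundy value = 16. Running XOR: 0 XOR 16 = 16
Nim pile: Grundy value = 56. Running XOR: 16 XOR 56 = 40
octal game heap: Grundy value = 26. Running XOR: 40 XOR 26 = 50
Kayles strip: Grundy value = 4. Running XOR: 50 XOR 4 = 54
subtraction game: Grundy value = 6. Running XOR: 54 XOR 6 = 48
take-away game: Grundy value = 16. Running XOR: 48 XOR 16 = 32
The combined Grundy value is 32.

32


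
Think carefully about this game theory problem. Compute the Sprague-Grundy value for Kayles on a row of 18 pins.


Kayles: a move removes 1 or 2 adjacent pins from a contiguous row.
Removing pins from a row of k leaves two independent rows (a, b) with a + b = k - 1 (one pin) or a + b = k - 2 (two pins); an end removal gives a = 0.
By Sprague-Grundy, G(k) = mex{ G(a) XOR G(b) } over all these splits. G(0) = 0.
G(1): splits (0,0):0^0=0 -> mex({0}) = 1
G(2): splits (0,1):0^1=1 (0,0):0^0=0 -> mex({0, 1}) = 2
G(3): splits (0,2):0^2=2 (1,1):1^1=0 (0,1):0^1=1 -> mex({0, 1, 2}) = 3
G(4): splits (0,3):0^3=3 (1,2):1^2=3 (0,2):0^2=2 (1,1):1^1=0 -> mex({0, 2, 3}) = 1
G(5): splits (0,4):0^1=1 (1,3):1^3=2 (2,2):2^2=0 (0,3):0^3=3 (1,2):1^2=3 -> mex({0, 1, 2, 3}) = 4
G(6) = mex({0, 1, 2, 4}) = 3
G(7) = mex({0, 1, 3, 4, 5}) = 2
G(8) = mex({0, 2, 3, 5, 6}) = 1
G(9) = mex({0, 1, 2, 3, 6, 7}) = 4
G(10) = mex({0, 1, 3, 4, 5, 7}) = 2
G(11) = mex({0, 1, 2, 3, 4, 5}) = 6
G(12) = mex({0, 1, 2, 3, 5, 6, 7}) = 4
G(13) = mex({0, 2, 3, 4, 6, 7}) = 1
G(14) = mex({0, 1, 4, 5, 6, 7}) = 2
G(15) = mex({0, 1, 2, 3, 4, 5, 6}) = 7
G(16) = mex({0, 2, 3, 5, 6, 7}) = 1
G(17) = mex({0, 1, 2, 3, 5, 6, 7}) = 4
G(18) = mex({0, 1, 2, 4, 5, 6}) = 3
Therefore G(18) = 3.

3


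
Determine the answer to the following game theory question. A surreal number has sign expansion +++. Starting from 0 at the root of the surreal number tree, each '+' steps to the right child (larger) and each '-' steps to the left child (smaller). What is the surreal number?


Sign expansion: +++
Rule: track bounds (lo, hi), initially (-inf, +inf). On '+', the current value becomes lo and we move to the simplest number in (value, hi): value + 1 if hi = +inf, otherwise the midpoint (value + hi)/2. On '-', the current value becomes hi and we move to value - 1 if lo = -inf, otherwise the midpoint (lo + value)/2.
Start at 0.
Step 1: sign = +, move right. Bounds: (0, +inf). Value = 1
Step 2: sign = +, move right. Bounds: (1, +inf). Value = 2
Step 3: sign = +, move right. Bounds: (2, +inf). Value = 3
The surreal number with sign expansion +++ is 3.

3


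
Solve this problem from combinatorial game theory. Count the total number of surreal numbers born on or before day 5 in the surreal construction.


Day 0: {|} = 0 is born. Count = 1.
Day n: the number of surreal numbers born by day n is 2^(n+1) - 1.
By day 0: 2^1 - 1 = 1
By day 1: 2^2 - 1 = 3
By day 2: 2^3 - 1 = 7
By day 3: 2^4 - 1 = 15
By day 4: 2^5 - 1 = 31
By day 5: 2^6 - 1 = 63
By day 5: 63 surreal numbers.

63


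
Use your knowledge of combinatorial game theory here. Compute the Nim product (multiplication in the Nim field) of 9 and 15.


Nim multiplication is bilinear over XOR: (u XOR v) * w = (u*w) XOR (v*w).
So we split each operand into its bit components and XOR the pairwise Nim products.
9 = 1 + 8 (as XOR of powers of 2).
15 = 1 + 2 + 4 + 8 (as XOR of powers of 2).
Using the standard Nim-product table on single bits:
  2*2 = 3,   2*4 = 8,   2*8 = 12,
  4*4 = 6,   4*8 = 11,  8*8 = 13,
and  1*x = x (identity), k*l = l*k (commutative).
Pairwise Nim products:
  1 * 1 = 1
  1 * 2 = 2
  1 * 4 = 4
  1 * 8 = 8
  8 * 1 = 8
  8 * 2 = 12
  8 * 4 = 11
  8 * 8 = 13
XOR them: 1 XOR 2 XOR 4 XOR 8 XOR 8 XOR 12 XOR 11 XOR 13 = 13.
Result: 9 * 15 = 13 (in Nim).

13


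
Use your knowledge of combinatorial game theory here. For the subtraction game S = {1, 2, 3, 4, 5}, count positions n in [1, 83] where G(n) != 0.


Subtraction set S = {1, 2, 3, 4, 5}, so G(n) = n mod 6.
G(n) = 0 when n is a multiple of 6.
Multiples of 6 in [1, 83]: 13
N-positions (nonzero Grundy) = 83 - 13 = 70

70


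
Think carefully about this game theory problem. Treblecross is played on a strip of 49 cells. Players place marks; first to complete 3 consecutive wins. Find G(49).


Treblecross: place X on empty cells; 3-in-a-row wins.
Playing within two cells of an existing X lets the opponent win at once, so sensible play treats the cells i-2..i+2 around each X as dead. The player left with no safe cell loses, so this is a normal-play take-away game on strips of safe cells.
Placing X at cell i (0-indexed) of a strip of k safe cells leaves independent strips of sizes max(0, i-2) and max(0, k-i-3). Hence G(k) = mex{ G(max(0,i-2)) XOR G(max(0,k-i-3)) : 0 <= i < k }, with G(0) = 0.
G(1): splits (0,0):0^0=0 -> mex({0}) = 1
G(2): splits (0,0):0^0=0 -> mex({0}) = 1
G(3): splits (0,0):0^0=0 -> mex({0}) = 1
G(4): splits (0,1):0^1=1 (0,0):0^0=0 -> mex({0, 1}) = 2
G(5): splits (0,2):0^1=1 (0,1):0^1=1 (0,0):0^0=0 -> mex({0, 1}) = 2
G(6) = mex({1}) = 0
G(7) = mex({0, 1, 2}) = 3
G(8) = mex({0, 1, 2}) = 3
G(9) = mex({0, 2}) = 1
G(10) = mex({0, 2, 3}) = 1
G(11) = mex({0, 3}) = 1
G(12) = mex({1, 3}) = 0
G(13) = mex({0, 1, 2, 3}) = 4
G(14) = mex({0, 1, 2}) = 3
G(15) = mex({0, 1, 2}) = 3
G(16) = mex({0, 1, 2, 4}) = 3
G(17) = mex({0, 1, 3, 4}) = 2
G(18) = mex({0, 1, 3, 4}) = 2
G(19) = mex({0, 1, 3, 5}) = 2
G(20) = mex({0, 1, 2, 3, 5}) = 4
G(21) = mex({0, 1, 2, 3, 5}) = 4
G(22) = mex({1, 2, 6}) = 0
G(23) = mex({0, 1, 2, 3, 4, 6}) = 5
G(24) = mex({0, 1, 2, 3, 4}) = 5
G(25) = mex({0, 1, 3, 4, 7}) = 2
G(26) = mex({0, 1, 3, 4, 5, 7}) = 2
G(27) = mex({0, 1, 3, 5}) = 2
G(28) = mex({0, 1, 2, 5}) = 3
G(29) = mex({0, 1, 2, 4, 5, 6}) = 3
G(30) = mex({1, 2, 4, 6}) = 0
G(31) = mex({0, 1, 2, 3, 4, 6}) = 5
G(32) = mex({1, 2, 3, 4, 7}) = 0
G(33) = mex({0, 3, 7}) = 1
G(34) = mex({0, 2, 3, 5, 7}) = 1
G(35) = mex({0, 2, 3, 5, 6}) = 1
G(36) = mex({0, 1, 2, 5, 6}) = 3
G(37) = mex({0, 1, 2, 4, 5, 6}) = 3
G(38) = mex({0, 1, 2, 4}) = 3
G(39) = mex({0, 1, 2, 3, 4, 7}) = 5
G(40) = mex({0, 1, 2, 3, 4, 5, 7}) = 6
G(41) = mex({0, 1, 2, 3, 5, 7}) = 4
G(42) = mex({0, 1, 2, 3, 5, 6, 7}) = 4
G(43) = mex({0, 2, 3, 5, 6}) = 1
G(44) = mex({1, 2, 3, 4, 5, 6}) = 0
G(45) = mex({0, 1, 2, 3, 4, 6, 7}) = 5
G(46) = mex({0, 1, 2, 3, 4, 7}) = 5
G(47) = mex({0, 1, 2, 3, 4, 5, 7}) = 6
G(48) = mex({0, 1, 2, 3, 4, 5, 7}) = 6
G(49) = mex({0, 1, 3, 4, 5, 7}) = 2
Therefore G(49) = 2.

2


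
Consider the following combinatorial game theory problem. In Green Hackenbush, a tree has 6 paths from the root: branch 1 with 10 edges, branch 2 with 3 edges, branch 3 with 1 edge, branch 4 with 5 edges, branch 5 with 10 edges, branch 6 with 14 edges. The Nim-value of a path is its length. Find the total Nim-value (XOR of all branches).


The tree has 6 branches from the ground vertex.
In Green Hackenbush, the Nim-value of a simple path of length k is k.
Branch 1: length 10, Nim-value = 10
Branch 2: length 3, Nim-value = 3
Branch 3: length 1, Nim-value = 1
Branch 4: length 5, Nim-value = 5
Branch 5: length 10, Nim-value = 10
Branch 6: length 14, Nim-value = 14
Total Nim-value = XOR of all branch values:
0 XOR 10 = 10
10 XOR 3 = 9
9 XOR 1 = 8
8 XOR 5 = 13
13 XOR 10 = 7
7 XOR 14 = 9
Nim-value of the tree = 9

9


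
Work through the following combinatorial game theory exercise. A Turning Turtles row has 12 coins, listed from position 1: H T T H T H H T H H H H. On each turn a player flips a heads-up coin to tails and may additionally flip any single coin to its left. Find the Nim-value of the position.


Coins: H T T H T H H T H H H H
Key fact: a single head at position k behaves exactly like a Nim heap of size k (turning it to T and optionally flipping a coin at j < k corresponds to moving the heap from k to j, or to 0), and heads combine as a disjunctive sum (two heads at the same place would cancel, matching j XOR j = 0). So the Nim-value is the XOR of the 1-indexed positions of the heads.
Face-up positions (1-indexed): [1, 4, 6, 7, 9, 10, 11, 12]
XOR 0 with 1: 0 XOR 1 = 1
XOR 1 with 4: 1 XOR 4 = 5
XOR 5 with 6: 5 XOR 6 = 3
XOR 3 with 7: 3 XOR 7 = 4
XOR 4 with 9: 4 XOR 9 = 13
XOR 13 with 10: 13 XOR 10 = 7
XOR 7 with 11: 7 XOR 11 = 12
XOR 12 with 12: 12 XOR 12 = 0
Nim-value = 0

0


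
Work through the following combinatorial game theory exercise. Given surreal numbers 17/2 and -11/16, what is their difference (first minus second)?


x = 17/2, y = -11/16
Converting to common denominator: 16
x = 136/16, y = -11/16
x - y = 17/2 - -11/16 = 147/16

147/16


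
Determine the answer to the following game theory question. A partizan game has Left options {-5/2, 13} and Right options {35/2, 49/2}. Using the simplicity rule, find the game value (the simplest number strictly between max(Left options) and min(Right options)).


Left options: {-5/2, 13}, max = 13
Right options: {35/2, 49/2}, min = 35/2
All options are numbers and max(Left) < min(Right), so by the simplicity theorem the value is the simplest (earliest-born) number strictly between 13 and 35/2.
Integers 14 through 17 all lie strictly between 13 and 35/2.
Among integers, the simplest (lowest birthday = smallest |n|; 0 is born on day 0, +-n on day n) is 14.
No non-integer in the interval can be simpler: if x is a non-integer in the interval, then floor(x) or ceil(x) also lies in the interval (the interval contains an integer), and both are proper prefixes of x's sign expansion, i.e. born earlier. So the game value is 14.
Game value = 14

14


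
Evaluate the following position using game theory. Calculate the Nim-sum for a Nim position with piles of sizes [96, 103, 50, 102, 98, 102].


We need the XOR (exclusive or) of all pile sizes.
After XOR-ing pile 1 (size 96): 0 XOR 96 = 96
After XOR-ing pile 2 (size 103): 96 XOR 103 = 7
After XOR-ing pile 3 (size 50): 7 XOR 50 = 53
After XOR-ing pile 4 (size 102): 53 XOR 102 = 83
After XOR-ing pile 5 (size 98): 83 XOR 98 = 49
After XOR-ing pile 6 (size 102): 49 XOR 102 = 87
The Nim-value of this position is 87.

87


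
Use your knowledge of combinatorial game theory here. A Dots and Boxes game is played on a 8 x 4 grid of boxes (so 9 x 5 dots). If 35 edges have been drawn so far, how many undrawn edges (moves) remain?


Grid: 8 x 4 boxes, i.e. 9 rows and 5 columns of dots.
Horizontal edges: (rows + 1) * cols = 9 * 4 = 36
Vertical edges: rows * (cols + 1) = 8 * 5 = 40
Total edges: 36 + 40 = 76
Edges drawn: 35
Remaining: 76 - 35 = 41

41


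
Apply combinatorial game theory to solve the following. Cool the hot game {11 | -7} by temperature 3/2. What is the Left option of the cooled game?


Original game: {11 | -7} (a switch {a | b} with a > b).
Cooling by t (for t below the temperature (a - b)/2 = 9) taxes each move by t: {a | b} cooled by t is {a - t | b + t}.
Cooling amount: t = 3/2
Cooled Left option: 11 - 3/2 = 19/2
Cooled Right option: -7 + 3/2 = -11/2
Cooled game: {19/2 | -11/2}
Left option = 19/2

19/2


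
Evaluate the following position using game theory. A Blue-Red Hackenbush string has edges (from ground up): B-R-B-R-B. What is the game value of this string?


Edges (from ground): B-R-B-R-B
By Berlekamp's sign-expansion rule, a Blue-Red Hackenbush stalk has the value of the surreal number whose sign sequence is the edge sequence with B -> + and R -> -.
Sign sequence: +-+-+
Trace the sign expansion in the surreal number tree, starting from 0:
Edge 1: B (sign +) -> bounds (0, +inf), value = 1
Edge 2: R (sign -) -> bounds (0, 1), value = 1/2
Edge 3: B (sign +) -> bounds (1/2, 1), value = 3/4
Edge 4: R (sign -) -> bounds (1/2, 3/4), value = 5/8
Edge 5: B (sign +) -> bounds (5/8, 3/4), value = 11/16
Game value = 11/16

11/16


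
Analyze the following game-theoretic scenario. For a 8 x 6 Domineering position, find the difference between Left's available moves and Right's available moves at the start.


Board is 8 x 6 (rows x cols).
Left (vertical) placements: (rows-1) * cols = 7 * 6 = 42
Right (horizontal) placements: rows * (cols-1) = 8 * 5 = 40
Advantage = Left - Right = 42 - 40 = 2

2


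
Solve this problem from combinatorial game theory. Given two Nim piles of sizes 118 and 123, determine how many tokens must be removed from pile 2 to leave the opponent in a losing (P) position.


Piles: 118 and 123
Current XOR: 118 XOR 123 = 13 (non-zero, so this is an N-position).
To make the XOR zero, we need to find a move that balances the piles.
For pile 2 (size 123): target = 123 XOR 13 = 118
We reduce pile 2 from 123 to 118.
Tokens removed: 123 - 118 = 5
Verification: 118 XOR 118 = 0

5


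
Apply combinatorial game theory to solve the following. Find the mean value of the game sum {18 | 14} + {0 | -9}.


G1 = {18 | 14}, G2 = {0 | -9}
Each is a switch {a | b} with numbers a > b; its mean value is (a + b)/2, and mean value is additive over game sums: m(G1 + G2) = m(G1) + m(G2).
Mean of G1 = (18 + (14))/2 = 32/2 = 16
Mean of G2 = (0 + (-9))/2 = -9/2 = -9/2
Mean of G1 + G2 = 16 + -9/2 = 23/2

23/2


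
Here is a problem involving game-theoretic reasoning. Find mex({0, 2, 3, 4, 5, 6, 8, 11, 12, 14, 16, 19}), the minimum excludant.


Set = {0, 2, 3, 4, 5, 6, 8, 11, 12, 14, 16, 19}
0 is in the set.
1 is NOT in the set. This is the mex.
mex = 1

1


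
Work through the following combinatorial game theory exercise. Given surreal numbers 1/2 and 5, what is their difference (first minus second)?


x = 1/2, y = 5
Converting to common denominator: 2
x = 1/2, y = 10/2
x - y = 1/2 - 5 = -9/2

-9/2


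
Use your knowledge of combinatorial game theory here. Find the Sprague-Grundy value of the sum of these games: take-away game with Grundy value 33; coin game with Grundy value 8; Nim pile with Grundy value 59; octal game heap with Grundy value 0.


By the Sprague-Grundy theorem, the Grundy value of a sum of games is the XOR of individual Grundy values.
take-away game: Grundy value = 33. Running XOR: 0 XOR 33 = 33
coin game: Grundy value = 8. Running XOR: 33 XOR 8 = 41
Nim pile: Grundy value = 59. Running XOR: 41 XOR 59 = 18
octal game heap: Grundy value = 0. Running XOR: 18 XOR 0 = 18
The combined Grundy value is 18.

18


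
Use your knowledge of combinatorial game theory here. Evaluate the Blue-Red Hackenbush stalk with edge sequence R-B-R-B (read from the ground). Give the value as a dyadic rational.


Edges (from ground): R-B-R-B
By Berlekamp's sign-expansion rule, a Blue-Red Hackenbush stalk has the value of the surreal number whose sign sequence is the edge sequence with B -> + and R -> -.
Sign sequence: -+-+
Trace the sign expansion in the surreal number tree, starting from 0:
Edge 1: R (sign -) -> bounds (-inf, 0), value = -1
Edge 2: B (sign +) -> bounds (-1, 0), value = -1/2
Edge 3: R (sign -) -> bounds (-1, -1/2), value = -3/4
Edge 4: B (sign +) -> bounds (-3/4, -1/2), value = -5/8
Game value = -5/8

-5/8


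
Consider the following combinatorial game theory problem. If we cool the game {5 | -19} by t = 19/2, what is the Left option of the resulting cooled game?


Original game: {5 | -19} (a switch {a | b} with a > b).
Cooling by t (for t below the temperature (a - b)/2 = 12) taxes each move by t: {a | b} cooled by t is {a - t | b + t}.
Cooling amount: t = 19/2
Cooled Left option: 5 - 19/2 = -9/2
Cooled Right option: -19 + 19/2 = -19/2
Cooled game: {-9/2 | -19/2}
Left option = -9/2

-9/2


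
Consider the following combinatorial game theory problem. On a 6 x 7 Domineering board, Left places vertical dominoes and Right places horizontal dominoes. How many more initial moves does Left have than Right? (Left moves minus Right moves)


Board is 6 x 7 (rows x cols).
Left (vertical) placements: (rows-1) * cols = 5 * 7 = 35
Right (horizontal) placements: rows * (cols-1) = 6 * 6 = 36
Advantage = Left - Right = 35 - 36 = -1

-1


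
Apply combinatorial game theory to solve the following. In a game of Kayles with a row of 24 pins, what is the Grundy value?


Kayles: a move removes 1 or 2 adjacent pins from a contiguous row.
Removing pins from a row of k leaves two independent rows (a, b) with a + b = k - 1 (one pin) or a + b = k - 2 (two pins); an end removal gives a = 0.
By Sprague-Grundy, G(k) = mex{ G(a) XOR G(b) } over all these splits. G(0) = 0.
G(1): splits (0,0):0^0=0 -> mex({0}) = 1
G(2): splits (0,1):0^1=1 (0,0):0^0=0 -> mex({0, 1}) = 2
G(3): splits (0,2):0^2=2 (1,1):1^1=0 (0,1):0^1=1 -> mex({0, 1, 2}) = 3
G(4): splits (0,3):0^3=3 (1,2):1^2=3 (0,2):0^2=2 (1,1):1^1=0 -> mex({0, 2, 3}) = 1
G(5): splits (0,4):0^1=1 (1,3):1^3=2 (2,2):2^2=0 (0,3):0^3=3 (1,2):1^2=3 -> mex({0, 1, 2, 3}) = 4
G(6) = mex({0, 1, 2, 4}) = 3
G(7) = mex({0, 1, 3, 4, 5}) = 2
G(8) = mex({0, 2, 3, 5, 6}) = 1
G(9) = mex({0, 1, 2, 3, 6, 7}) = 4
G(10) = mex({0, 1, 3, 4, 5, 7}) = 2
G(11) = mex({0, 1, 2, 3, 4, 5}) = 6
G(12) = mex({0, 1, 2, 3, 5, 6, 7}) = 4
G(13) = mex({0, 2, 3, 4, 6, 7}) = 1
G(14) = mex({0, 1, 4, 5, 6, 7}) = 2
G(15) = mex({0, 1, 2, 3, 4, 5, 6}) = 7
G(16) = mex({0, 2, 3, 5, 6, 7}) = 1
G(17) = mex({0, 1, 2, 3, 5, 6, 7}) = 4
G(18) = mex({0, 1, 2, 4, 5, 6}) = 3
G(19) = mex({0, 1, 3, 4, 5, 7}) = 2
G(20) = mex({0, 2, 3, 4, 5, 6, 7}) = 1
G(21) = mex({0, 1, 2, 3, 5, 6, 7}) = 4
G(22) = mex({0, 1, 2, 3, 4, 5, 7}) = 6
G(23) = mex({0, 1, 2, 3, 4, 5, 6}) = 7
G(24) = mex({0, 1, 2, 3, 5, 6, 7}) = 4
Therefore G(24) = 4.

4


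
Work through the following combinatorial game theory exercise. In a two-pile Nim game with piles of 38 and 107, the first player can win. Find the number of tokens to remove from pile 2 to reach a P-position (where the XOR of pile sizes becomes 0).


Piles: 38 and 107
Current XOR: 38 XOR 107 = 77 (non-zero, so this is an N-position).
To make the XOR zero, we need to find a move that balances the piles.
For pile 2 (size 107): target = 107 XOR 77 = 38
We reduce pile 2 from 107 to 38.
Tokens removed: 107 - 38 = 69
Verification: 38 XOR 38 = 0

69


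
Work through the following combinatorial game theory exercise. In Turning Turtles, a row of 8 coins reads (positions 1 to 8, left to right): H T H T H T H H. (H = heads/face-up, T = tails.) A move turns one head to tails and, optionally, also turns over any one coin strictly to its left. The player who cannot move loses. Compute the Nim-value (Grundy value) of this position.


Coins: H T H T H T H H
Key fact: a single head at position k behaves exactly like a Nim heap of size k (turning it to T and optionally flipping a coin at j < k corresponds to moving the heap from k to j, or to 0), and heads combine as a disjunctive sum (two heads at the same place would cancel, matching j XOR j = 0). So the Nim-value is the XOR of the 1-indexed positions of the heads.
Face-up positions (1-indexed): [1, 3, 5, 7, 8]
XOR 0 with 1: 0 XOR 1 = 1
XOR 1 with 3: 1 XOR 3 = 2
XOR 2 with 5: 2 XOR 5 = 7
XOR 7 with 7: 7 XOR 7 = 0
XOR 0 with 8: 0 XOR 8 = 8
Nim-value = 8

8


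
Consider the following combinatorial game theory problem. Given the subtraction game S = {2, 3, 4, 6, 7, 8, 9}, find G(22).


The subtraction set is S = {2, 3, 4, 6, 7, 8, 9}.
G(k) = mex{ G(k - s) : s in S, s <= k }. We compute iteratively: G(0) = 0.
G(1) = mex({}) = 0
G(2) = mex({0}) = 1
G(3) = mex({0}) = 1
G(4) = mex({0, 1}) = 2
G(5) = mex({0, 1}) = 2
G(6) = mex({0, 1, 2}) = 3
G(7) = mex({0, 1, 2}) = 3
G(8) = mex({0, 1, 2, 3}) = 4
G(9) = mex({0, 1, 2, 3}) = 4
G(10) = mex({0, 1, 2, 3, 4}) = 5
G(11) = mex({1, 2, 3, 4}) = 0
G(12) = mex({1, 2, 3, 4, 5}) = 0
G(13) = mex({0, 2, 3, 4, 5}) = 1
G(14) = mex({0, 2, 3, 4, 5}) = 1
G(15) = mex({0, 1, 3, 4}) = 2
G(16) = mex({0, 1, 3, 4, 5}) = 2
G(17) = mex({0, 1, 2, 4, 5}) = 3
G(18) = mex({0, 1, 2, 4, 5}) = 3
G(19) = mex({0, 1, 2, 3, 5}) = 4
Observe that G(11)..G(19) = 0, 0, 1, 1, 2, 2, 3, 3, 4 repeats G(0)..G(8) = 0, 0, 1, 1, 2, 2, 3, 3, 4.
For k >= max(S) = 9, G(k) is determined by the previous 9 values G(k-9)..G(k-1); a window of 9 consecutive values has recurred shifted by 11, so by induction G(k + 11) = G(k) for all k >= 0: the sequence is periodic from the start with period 11.
One period: G(0..10) = 0, 0, 1, 1, 2, 2, 3, 3, 4, 4, 5.
22 mod 11 = 0, so G(22) = G(0) = 0.

0


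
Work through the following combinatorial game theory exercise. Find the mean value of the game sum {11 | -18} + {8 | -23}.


G1 = {11 | -18}, G2 = {8 | -23}
Each is a switch {a | b} with numbers a > b; its mean value is (a + b)/2, and mean value is additive over game sums: m(G1 + G2) = m(G1) + m(G2).
Mean of G1 = (11 + (-18))/2 = -7/2 = -7/2
Mean of G2 = (8 + (-23))/2 = -15/2 = -15/2
Mean of G1 + G2 = -7/2 + -15/2 = -11

-11


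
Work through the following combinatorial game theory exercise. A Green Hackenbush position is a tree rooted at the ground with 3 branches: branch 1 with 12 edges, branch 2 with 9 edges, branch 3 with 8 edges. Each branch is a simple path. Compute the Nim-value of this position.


The tree has 3 branches from the ground vertex.
In Green Hackenbush, the Nim-value of a simple path of length k is k.
Branch 1: length 12, Nim-value = 12
Branch 2: length 9, Nim-value = 9
Branch 3: length 8, Nim-value = 8
Total Nim-value = XOR of all branch values:
0 XOR 12 = 12
12 XOR 9 = 5
5 XOR 8 = 13
Nim-value of the tree = 13

13


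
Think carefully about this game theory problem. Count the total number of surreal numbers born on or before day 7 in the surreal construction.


Day 0: {|} = 0 is born. Count = 1.
Day n: the number of surreal numbers born by day n is 2^(n+1) - 1.
By day 0: 2^1 - 1 = 1
By day 1: 2^2 - 1 = 3
By day 2: 2^3 - 1 = 7
By day 3: 2^4 - 1 = 15
By day 4: 2^5 - 1 = 31
By day 5: 2^6 - 1 = 63
By day 6: 2^7 - 1 = 127
By day 7: 2^8 - 1 = 255
By day 7: 255 surreal numbers.

255
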